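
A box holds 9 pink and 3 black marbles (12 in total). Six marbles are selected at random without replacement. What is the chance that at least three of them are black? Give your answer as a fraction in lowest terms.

1/11

Sum the hypergeometric tail for j = 3,…,3 black marbles.
Favorable = C(3,3)·C(9,3) = 84; total = C(12,6) = 924.
P = 84/924 = 1/11 ≈ 0.0909.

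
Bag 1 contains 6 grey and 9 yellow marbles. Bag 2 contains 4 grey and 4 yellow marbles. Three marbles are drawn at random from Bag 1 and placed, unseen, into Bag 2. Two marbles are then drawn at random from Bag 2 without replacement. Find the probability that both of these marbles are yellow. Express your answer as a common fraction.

498/1925

Condition on how many of the transferred marbles are yellow (from Bag 1: 9 yellow of 15; then Bag 2 has 11 total).
  0 yellow: C(9,0)C(6,3)/C(15,3) = 4/91; then P = C(4,2)/C(11,2) = 6/55
  1 yellow: C(9,1)C(6,2)/C(15,3) = 27/91; then P = C(5,2)/C(11,2) = 2/11
  2 yellow: C(9,2)C(6,1)/C(15,3) = 216/455; then P = C(6,2)/C(11,2) = 3/11
  3 yellow: C(9,3)C(6,0)/C(15,3) = 12/65; then P = C(7,2)/C(11,2) = 21/55
P(both yellow) = 498/1925 ≈ 0.2587.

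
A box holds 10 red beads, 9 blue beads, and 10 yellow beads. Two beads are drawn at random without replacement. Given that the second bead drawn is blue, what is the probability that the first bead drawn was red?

5/14

P(first=red and the second bead drawn is blue) = (10/29)·(9/28) = 45/406.
P(the second bead drawn is blue) = Σ over first color = 45/406 + 18/203 + 45/406 = 9/29.
By Bayes, P(first=red | the second bead drawn is blue) = 45/406 / 9/29 = 5/14 ≈ 0.3571.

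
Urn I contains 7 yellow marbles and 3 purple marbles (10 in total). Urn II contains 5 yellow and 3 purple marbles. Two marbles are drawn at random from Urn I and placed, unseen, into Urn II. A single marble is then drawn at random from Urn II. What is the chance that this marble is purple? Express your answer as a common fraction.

Condition on how many of the transferred marbles are purple (from Urn I: 3 purple of 10; then Urn II has 10 total).
  0 purple: C(3,0)C(7,2)/C(10,2) = 7/15; then P = 3/10
  1 purple: C(3,1)C(7,1)/C(10,2) = 7/15; then P = 4/10
  2 purple: C(3,2)C(7,0)/C(10,2) = 1/15; then P = 5/10
P(purple from Urn II) = 9/25 ≈ 0.3600.

9/25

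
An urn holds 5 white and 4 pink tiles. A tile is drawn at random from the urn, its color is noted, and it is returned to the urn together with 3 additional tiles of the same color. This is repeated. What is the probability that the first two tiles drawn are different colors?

10/27

Either white then pink, or pink then white; after the first draw the total is 12.
P = (5/9)·(4/12) + (4/9)·(5/12) = 10/27 ≈ 0.3704.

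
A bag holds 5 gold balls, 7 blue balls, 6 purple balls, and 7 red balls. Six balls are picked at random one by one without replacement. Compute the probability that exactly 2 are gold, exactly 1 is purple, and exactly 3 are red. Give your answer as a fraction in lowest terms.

Unordered draws without replacement: count favorable combinations over C(25,6).
Favorable = C(5,2) · C(7,0) · C(6,1) · C(7,3) = 2100; total = C(25,6) = 177100.
P = 2100/177100 = 3/253 ≈ 0.0119.

3/253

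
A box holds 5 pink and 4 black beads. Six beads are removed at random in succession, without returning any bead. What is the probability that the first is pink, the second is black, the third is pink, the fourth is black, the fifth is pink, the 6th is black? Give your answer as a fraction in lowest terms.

1/42

Multiply the conditional probability of each draw in order, without replacement, so each draw removes one from its color and from the total.
P = (5/9) · (4/8) · (4/7) · (3/6) · (3/5) · (2/4) = 1/42 ≈ 0.0238.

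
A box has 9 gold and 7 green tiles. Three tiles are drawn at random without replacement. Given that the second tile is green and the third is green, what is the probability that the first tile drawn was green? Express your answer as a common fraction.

P(first=green and the second tile is green and the third is green) = (7/16)·(6/15)·(5/14) = 1/16.
P(E) = Σ over first color = 9/80 + 1/16 = 7/40.
By Bayes, P(first=green | E) = 1/16 / 7/40 = 5/14 ≈ 0.3571.

5/14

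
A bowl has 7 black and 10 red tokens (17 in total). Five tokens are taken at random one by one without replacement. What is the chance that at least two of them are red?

831/884

Sum the hypergeometric tail for j = 2,…,5 red tokens.
Favorable = C(10,2)·C(7,3) + C(10,3)·C(7,2) + C(10,4)·C(7,1) + C(10,5)·C(7,0) = 5817; total = C(17,5) = 6188.
P = 5817/6188 = 831/884 ≈ 0.9400.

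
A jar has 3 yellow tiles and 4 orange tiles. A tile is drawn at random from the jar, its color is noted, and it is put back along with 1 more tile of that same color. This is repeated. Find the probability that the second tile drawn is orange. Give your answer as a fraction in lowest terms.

4/7

Condition on the first draw. If first is orange (prob 4/7), second-orange has prob (5)/(8); if not (prob 3/7), it has prob 4/(8).
P = (4/7)·(5/8) + (3/7)·(4/8) = 4/7 ≈ 0.5714.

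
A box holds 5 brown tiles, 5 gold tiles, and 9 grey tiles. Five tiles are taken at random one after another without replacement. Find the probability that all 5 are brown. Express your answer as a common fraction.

Unordered draws without replacement: count favorable combinations over C(19,5).
Favorable = C(5,5) · C(5,0) · C(9,0) = 1; total = C(19,5) = 11628.
P = 1/11628 = 1/11628 ≈ 0.0001.

1/11628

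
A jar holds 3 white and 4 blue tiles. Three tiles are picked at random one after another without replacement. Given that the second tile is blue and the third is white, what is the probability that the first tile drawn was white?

2/5

P(first=white and the second tile is blue and the third is white) = (3/7)·(4/6)·(2/5) = 4/35.
P(E) = Σ over first color = 4/35 + 6/35 = 2/7.
By Bayes, P(first=white | E) = 4/35 / 2/7 = 2/5 ≈ 0.4000.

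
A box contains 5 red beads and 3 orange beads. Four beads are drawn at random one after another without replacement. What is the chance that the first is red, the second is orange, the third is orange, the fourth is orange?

Multiply the conditional probability of each draw in order, without replacement, so each draw removes one from its color and from the total.
P = (5/8) · (3/7) · (2/6) · (1/5) = 1/56 ≈ 0.0179.

1/56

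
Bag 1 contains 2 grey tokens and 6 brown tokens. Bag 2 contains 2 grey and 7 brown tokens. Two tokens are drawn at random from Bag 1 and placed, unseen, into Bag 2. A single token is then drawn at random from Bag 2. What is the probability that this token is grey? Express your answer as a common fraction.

Condition on how many of the transferred tokens are grey (from Bag 1: 2 grey of 8; then Bag 2 has 11 total).
  0 grey: C(2,0)C(6,2)/C(8,2) = 15/28; then P = 2/11
  1 grey: C(2,1)C(6,1)/C(8,2) = 3/7; then P = 3/11
  2 grey: C(2,2)C(6,0)/C(8,2) = 1/28; then P = 4/11
P(grey from Bag 2) = 5/22 ≈ 0.2273.

5/22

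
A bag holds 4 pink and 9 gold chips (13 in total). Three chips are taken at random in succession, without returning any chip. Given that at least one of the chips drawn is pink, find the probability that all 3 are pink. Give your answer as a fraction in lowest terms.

P(all 3 pink) = C(4,3)/C(13,3) = 2/143; P(at least one pink) = 1 − C(9,3)/C(13,3) = 101/143.
Since 'all 3 pink' ⊆ 'at least one pink', P(all 3 | at least one) = 2/143 / 101/143 = 2/101 ≈ 0.0198.

2/101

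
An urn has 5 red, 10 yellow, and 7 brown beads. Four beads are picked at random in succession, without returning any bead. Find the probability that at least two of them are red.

Sum the hypergeometric tail for j = 2,…,4 red beads.
Favorable = C(5,2)·C(17,2) + C(5,3)·C(17,1) + C(5,4)·C(17,0) = 1535; total = C(22,4) = 7315.
P = 1535/7315 = 307/1463 ≈ 0.2098.

307/1463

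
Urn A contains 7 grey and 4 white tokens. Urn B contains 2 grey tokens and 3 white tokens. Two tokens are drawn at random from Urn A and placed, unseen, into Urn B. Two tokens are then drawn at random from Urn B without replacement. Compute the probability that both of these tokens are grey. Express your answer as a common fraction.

Condition on how many of the transferred tokens are grey (from Urn A: 7 grey of 11; then Urn B has 7 total).
  0 grey: C(7,0)C(4,2)/C(11,2) = 6/55; then P = C(2,2)/C(7,2) = 1/21
  1 grey: C(7,1)C(4,1)/C(11,2) = 28/55; then P = C(3,2)/C(7,2) = 1/7
  2 grey: C(7,2)C(4,0)/C(11,2) = 21/55; then P = C(4,2)/C(7,2) = 2/7
P(both grey) = 72/385 ≈ 0.1870.

72/385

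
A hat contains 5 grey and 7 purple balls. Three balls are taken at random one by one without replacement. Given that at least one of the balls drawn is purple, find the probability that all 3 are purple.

P(all 3 purple) = C(7,3)/C(12,3) = 7/44; P(at least one purple) = 1 − C(5,3)/C(12,3) = 21/22.
Since 'all 3 purple' ⊆ 'at least one purple', P(all 3 | at least one) = 7/44 / 21/22 = 1/6 ≈ 0.1667.

1/6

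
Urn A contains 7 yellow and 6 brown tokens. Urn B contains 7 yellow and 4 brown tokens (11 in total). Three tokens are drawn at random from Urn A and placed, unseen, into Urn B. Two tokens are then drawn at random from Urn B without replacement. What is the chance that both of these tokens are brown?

45/338

Condition on how many of the transferred tokens are brown (from Urn A: 6 brown of 13; then Urn B has 14 total).
  0 brown: C(6,0)C(7,3)/C(13,3) = 35/286; then P = C(4,2)/C(14,2) = 6/91
  1 brown: C(6,1)C(7,2)/C(13,3) = 63/143; then P = C(5,2)/C(14,2) = 10/91
  2 brown: C(6,2)C(7,1)/C(13,3) = 105/286; then P = C(6,2)/C(14,2) = 15/91
  3 brown: C(6,3)C(7,0)/C(13,3) = 10/143; then P = C(7,2)/C(14,2) = 3/13
P(both brown) = 45/338 ≈ 0.1331.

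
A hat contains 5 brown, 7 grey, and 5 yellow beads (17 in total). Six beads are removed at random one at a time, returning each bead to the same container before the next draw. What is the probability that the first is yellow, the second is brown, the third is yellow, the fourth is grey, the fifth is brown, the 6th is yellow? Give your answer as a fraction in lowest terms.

21875/24137569

Multiply the conditional probability of each draw in order, with replacement (the composition resets each draw).
P = (5/17) · (5/17) · (5/17) · (7/17) · (5/17) · (5/17) = 21875/24137569 ≈ 0.0009.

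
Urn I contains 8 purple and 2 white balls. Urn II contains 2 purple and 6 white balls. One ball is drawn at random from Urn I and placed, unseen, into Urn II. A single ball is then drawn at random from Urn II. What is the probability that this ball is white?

Condition on how many of the transferred balls are white (from Urn I: 2 white of 10; then Urn II has 9 total).
  0 white: C(2,0)C(8,1)/C(10,1) = 4/5; then P = 6/9
  1 white: C(2,1)C(8,0)/C(10,1) = 1/5; then P = 7/9
P(white from Urn II) = 31/45 ≈ 0.6889.

31/45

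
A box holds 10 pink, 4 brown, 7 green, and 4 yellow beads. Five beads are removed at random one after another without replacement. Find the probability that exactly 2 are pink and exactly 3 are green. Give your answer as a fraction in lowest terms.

Unordered draws without replacement: count favorable combinations over C(25,5).
Favorable = C(10,2) · C(4,0) · C(7,3) · C(4,0) = 1575; total = C(25,5) = 53130.
P = 1575/53130 = 15/506 ≈ 0.0296.

15/506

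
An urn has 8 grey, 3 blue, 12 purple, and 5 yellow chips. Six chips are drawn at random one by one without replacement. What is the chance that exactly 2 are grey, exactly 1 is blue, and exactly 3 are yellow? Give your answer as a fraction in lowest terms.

Unordered draws without replacement: count favorable combinations over C(28,6).
Favorable = C(8,2) · C(3,1) · C(12,0) · C(5,3) = 840; total = C(28,6) = 376740.
P = 840/376740 = 2/897 ≈ 0.0022.

2/897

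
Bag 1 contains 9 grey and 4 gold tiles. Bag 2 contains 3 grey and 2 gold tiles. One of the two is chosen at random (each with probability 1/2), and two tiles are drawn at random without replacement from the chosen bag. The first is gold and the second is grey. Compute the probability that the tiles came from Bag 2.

P(E | Bag 1) = 3/13; P(E | Bag 2) = 3/10.
P(E) = 1/2·3/13 + 1/2·3/10 = 69/260.
By Bayes' rule, P(Bag 2 | E) = 3/20 / 69/260 = 13/23 ≈ 0.5652.

13/23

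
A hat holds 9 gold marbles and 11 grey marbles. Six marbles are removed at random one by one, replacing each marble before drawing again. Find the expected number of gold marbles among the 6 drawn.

27/10

By linearity of expectation, E[X] = Σ P(draw i is gold); each independent draw has P(gold) = 9/20.
E[X] = 6 · 9/20 = 27/10 ≈ 2.7000.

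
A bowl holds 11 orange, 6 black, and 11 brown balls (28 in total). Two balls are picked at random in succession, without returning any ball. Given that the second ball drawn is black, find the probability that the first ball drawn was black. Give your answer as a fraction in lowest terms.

P(first=black and the second ball drawn is black) = (6/28)·(5/27) = 5/126.
P(the second ball drawn is black) = Σ over first color = 11/126 + 5/126 + 11/126 = 3/14.
By Bayes, P(first=black | the second ball drawn is black) = 5/126 / 3/14 = 5/27 ≈ 0.1852.

5/27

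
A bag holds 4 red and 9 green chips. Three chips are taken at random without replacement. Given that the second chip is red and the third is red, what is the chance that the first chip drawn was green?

P(first=green and the second chip is red and the third is red) = (9/13)·(4/12)·(3/11) = 9/143.
P(E) = Σ over first color = 2/143 + 9/143 = 1/13.
By Bayes, P(first=green | E) = 9/143 / 1/13 = 9/11 ≈ 0.8182.

9/11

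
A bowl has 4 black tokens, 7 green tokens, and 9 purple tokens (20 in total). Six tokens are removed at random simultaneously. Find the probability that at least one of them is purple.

Use the complement: P(at least one purple) = 1 − P(no purple).
P(none) = C(11,6)/C(20,6) = 462/38760.
So P = 1 − 462/38760 = 6383/6460 ≈ 0.9881.

6383/6460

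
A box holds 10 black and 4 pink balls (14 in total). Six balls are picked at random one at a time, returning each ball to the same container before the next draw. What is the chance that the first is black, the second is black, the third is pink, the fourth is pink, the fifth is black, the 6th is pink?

Multiply the conditional probability of each draw in order, with replacement (the composition resets each draw).
P = (10/14) · (10/14) · (4/14) · (4/14) · (10/14) · (4/14) = 1000/117649 ≈ 0.0085.

1000/117649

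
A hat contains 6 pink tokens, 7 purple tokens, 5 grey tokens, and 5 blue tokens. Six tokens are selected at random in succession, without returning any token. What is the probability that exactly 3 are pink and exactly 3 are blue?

Unordered draws without replacement: count favorable combinations over C(23,6).
Favorable = C(6,3) · C(7,0) · C(5,0) · C(5,3) = 200; total = C(23,6) = 100947.
P = 200/100947 = 200/100947 ≈ 0.0020.

200/100947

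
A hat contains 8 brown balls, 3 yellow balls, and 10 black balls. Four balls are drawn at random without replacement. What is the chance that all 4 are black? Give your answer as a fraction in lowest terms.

2/57

Unordered draws without replacement: count favorable combinations over C(21,4).
Favorable = C(8,0) · C(3,0) · C(10,4) = 210; total = C(21,4) = 5985.
P = 210/5985 = 2/57 ≈ 0.0351.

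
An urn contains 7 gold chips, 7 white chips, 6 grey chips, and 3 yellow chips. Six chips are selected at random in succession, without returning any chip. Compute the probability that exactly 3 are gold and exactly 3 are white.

175/14421

Unordered draws without replacement: count favorable combinations over C(23,6).
Favorable = C(7,3) · C(7,3) · C(6,0) · C(3,0) = 1225; total = C(23,6) = 100947.
P = 1225/100947 = 175/14421 ≈ 0.0121.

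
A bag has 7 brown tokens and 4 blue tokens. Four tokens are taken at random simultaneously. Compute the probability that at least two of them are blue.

Sum the hypergeometric tail for j = 2,…,4 blue tokens.
Favorable = C(4,2)·C(7,2) + C(4,3)·C(7,1) + C(4,4)·C(7,0) = 155; total = C(11,4) = 330.
P = 155/330 = 31/66 ≈ 0.4697.

31/66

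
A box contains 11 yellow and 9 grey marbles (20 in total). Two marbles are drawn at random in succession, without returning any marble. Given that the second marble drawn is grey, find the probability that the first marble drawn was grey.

8/19

P(first=grey and the second marble drawn is grey) = (9/20)·(8/19) = 18/95.
P(the second marble drawn is grey) = Σ over first color = 99/380 + 18/95 = 9/20.
By Bayes, P(first=grey | the second marble drawn is grey) = 18/95 / 9/20 = 8/19 ≈ 0.4211.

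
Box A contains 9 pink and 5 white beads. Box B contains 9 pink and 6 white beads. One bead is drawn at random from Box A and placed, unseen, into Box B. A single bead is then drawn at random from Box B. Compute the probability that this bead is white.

89/224

Condition on how many of the transferred beads are white (from Box A: 5 white of 14; then Box B has 16 total).
  0 white: C(5,0)C(9,1)/C(14,1) = 9/14; then P = 6/16
  1 white: C(5,1)C(9,0)/C(14,1) = 5/14; then P = 7/16
P(white from Box B) = 89/224 ≈ 0.3973.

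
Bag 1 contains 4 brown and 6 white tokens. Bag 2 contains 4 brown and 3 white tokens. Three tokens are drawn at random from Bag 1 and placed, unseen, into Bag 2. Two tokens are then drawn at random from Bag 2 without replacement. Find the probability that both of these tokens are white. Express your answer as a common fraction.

47/225

Condition on how many of the transferred tokens are white (from Bag 1: 6 white of 10; then Bag 2 has 10 total).
  0 white: C(6,0)C(4,3)/C(10,3) = 1/30; then P = C(3,2)/C(10,2) = 1/15
  1 white: C(6,1)C(4,2)/C(10,3) = 3/10; then P = C(4,2)/C(10,2) = 2/15
  2 white: C(6,2)C(4,1)/C(10,3) = 1/2; then P = C(5,2)/C(10,2) = 2/9
  3 white: C(6,3)C(4,0)/C(10,3) = 1/6; then P = C(6,2)/C(10,2) = 1/3
P(both white) = 47/225 ≈ 0.2089.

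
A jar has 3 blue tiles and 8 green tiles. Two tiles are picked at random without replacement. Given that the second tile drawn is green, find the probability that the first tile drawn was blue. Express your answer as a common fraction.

3/10

P(first=blue and the second tile drawn is green) = (3/11)·(8/10) = 12/55.
P(the second tile drawn is green) = Σ over first color = 12/55 + 28/55 = 8/11.
By Bayes, P(first=blue | the second tile drawn is green) = 12/55 / 8/11 = 3/10 ≈ 0.3000.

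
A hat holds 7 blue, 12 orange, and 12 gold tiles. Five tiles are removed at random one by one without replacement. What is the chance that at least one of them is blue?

6067/8091

Use the complement: P(at least one blue) = 1 − P(no blue).
P(none) = C(24,5)/C(31,5) = 42504/169911.
So P = 1 − 42504/169911 = 6067/8091 ≈ 0.7498.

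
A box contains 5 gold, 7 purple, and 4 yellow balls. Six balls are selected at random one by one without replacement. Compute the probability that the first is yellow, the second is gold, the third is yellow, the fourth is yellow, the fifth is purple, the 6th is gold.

1/1716

Multiply the conditional probability of each draw in order, without replacement, so each draw removes one from its color and from the total.
P = (4/16) · (5/15) · (3/14) · (2/13) · (7/12) · (4/11) = 1/1716 ≈ 0.0006.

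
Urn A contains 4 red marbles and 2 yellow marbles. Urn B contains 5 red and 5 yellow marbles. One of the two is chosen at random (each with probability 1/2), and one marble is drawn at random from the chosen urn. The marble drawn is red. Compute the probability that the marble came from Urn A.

P(red | Urn A) = 2/3; P(red | Urn B) = 1/2.
P(red) = 1/2·2/3 + 1/2·1/2 = 7/12.
By Bayes' rule, P(Urn A | red) = 1/3 / 7/12 = 4/7 ≈ 0.5714.

4/7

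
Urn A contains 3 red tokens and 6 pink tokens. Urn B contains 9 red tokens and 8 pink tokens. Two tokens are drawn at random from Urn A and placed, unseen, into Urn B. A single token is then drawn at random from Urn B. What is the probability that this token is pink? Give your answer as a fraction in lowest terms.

Condition on how many of the transferred tokens are pink (from Urn A: 6 pink of 9; then Urn B has 19 total).
  0 pink: C(6,0)C(3,2)/C(9,2) = 1/12; then P = 8/19
  1 pink: C(6,1)C(3,1)/C(9,2) = 1/2; then P = 9/19
  2 pink: C(6,2)C(3,0)/C(9,2) = 5/12; then P = 10/19
P(pink from Urn B) = 28/57 ≈ 0.4912.

28/57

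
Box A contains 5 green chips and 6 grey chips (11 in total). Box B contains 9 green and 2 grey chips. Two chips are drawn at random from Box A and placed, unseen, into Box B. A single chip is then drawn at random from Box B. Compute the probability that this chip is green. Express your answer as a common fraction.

Condition on how many of the transferred chips are green (from Box A: 5 green of 11; then Box B has 13 total).
  0 green: C(5,0)C(6,2)/C(11,2) = 3/11; then P = 9/13
  1 green: C(5,1)C(6,1)/C(11,2) = 6/11; then P = 10/13
  2 green: C(5,2)C(6,0)/C(11,2) = 2/11; then P = 11/13
P(green from Box B) = 109/143 ≈ 0.7622.

109/143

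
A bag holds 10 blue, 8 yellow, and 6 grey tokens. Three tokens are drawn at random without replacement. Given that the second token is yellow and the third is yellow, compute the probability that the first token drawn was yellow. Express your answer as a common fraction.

P(first=yellow and the second token is yellow and the third is yellow) = (8/24)·(7/23)·(6/22) = 7/253.
P(E) = Σ over first color = 35/759 + 7/253 + 7/253 = 7/69.
By Bayes, P(first=yellow | E) = 7/253 / 7/69 = 3/11 ≈ 0.2727.

3/11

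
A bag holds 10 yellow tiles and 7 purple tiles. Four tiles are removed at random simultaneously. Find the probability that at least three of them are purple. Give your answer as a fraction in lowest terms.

11/68

Sum the hypergeometric tail for j = 3,…,4 purple tiles.
Favorable = C(7,3)·C(10,1) + C(7,4)·C(10,0) = 385; total = C(17,4) = 2380.
P = 385/2380 = 11/68 ≈ 0.1618.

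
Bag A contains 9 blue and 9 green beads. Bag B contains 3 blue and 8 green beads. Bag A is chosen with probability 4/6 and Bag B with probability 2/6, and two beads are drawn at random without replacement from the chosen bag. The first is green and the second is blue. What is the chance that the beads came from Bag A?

165/233

P(E | Bag A) = 9/34; P(E | Bag B) = 12/55.
P(E) = 2/3·9/34 + 1/3·12/55 = 233/935.
By Bayes' rule, P(Bag A | E) = 3/17 / 233/935 = 165/233 ≈ 0.7082.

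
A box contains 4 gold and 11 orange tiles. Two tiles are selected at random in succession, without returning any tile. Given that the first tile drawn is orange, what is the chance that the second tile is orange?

After removing 1 orange, the box has 10 orange out of 14 remaining.
P(second is orange | given) = 10/14 = 5/7 ≈ 0.7143.

5/7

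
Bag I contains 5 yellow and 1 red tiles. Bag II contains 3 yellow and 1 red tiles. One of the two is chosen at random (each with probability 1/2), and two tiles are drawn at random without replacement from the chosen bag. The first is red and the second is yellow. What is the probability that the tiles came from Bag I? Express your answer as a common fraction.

2/5

P(E | Bag I) = 1/6; P(E | Bag II) = 1/4.
P(E) = 1/2·1/6 + 1/2·1/4 = 5/24.
By Bayes' rule, P(Bag I | E) = 1/12 / 5/24 = 2/5 ≈ 0.4000.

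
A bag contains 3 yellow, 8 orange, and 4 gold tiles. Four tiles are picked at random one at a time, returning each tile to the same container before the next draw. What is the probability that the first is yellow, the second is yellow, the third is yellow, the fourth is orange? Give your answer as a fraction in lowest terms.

8/1875

Multiply the conditional probability of each draw in order, with replacement (the composition resets each draw).
P = (3/15) · (3/15) · (3/15) · (8/15) = 8/1875 ≈ 0.0043.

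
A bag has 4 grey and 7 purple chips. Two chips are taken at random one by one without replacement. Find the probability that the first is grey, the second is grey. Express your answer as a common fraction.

Multiply the conditional probability of each draw in order, without replacement, so each draw removes one from its color and from the total.
P = (4/11) · (3/10) = 6/55 ≈ 0.1091.

6/55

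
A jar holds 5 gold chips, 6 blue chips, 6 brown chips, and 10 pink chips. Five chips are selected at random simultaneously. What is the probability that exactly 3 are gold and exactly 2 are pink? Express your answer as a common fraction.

Unordered draws without replacement: count favorable combinations over C(27,5).
Favorable = C(5,3) · C(6,0) · C(6,0) · C(10,2) = 450; total = C(27,5) = 80730.
P = 450/80730 = 5/897 ≈ 0.0056.

5/897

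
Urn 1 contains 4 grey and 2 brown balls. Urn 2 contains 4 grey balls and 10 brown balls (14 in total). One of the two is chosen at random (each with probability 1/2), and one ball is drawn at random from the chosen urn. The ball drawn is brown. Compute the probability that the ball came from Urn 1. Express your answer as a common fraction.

P(brown | Urn 1) = 1/3; P(brown | Urn 2) = 5/7.
P(brown) = 1/2·1/3 + 1/2·5/7 = 11/21.
By Bayes' rule, P(Urn 1 | brown) = 1/6 / 11/21 = 7/22 ≈ 0.3182.

7/22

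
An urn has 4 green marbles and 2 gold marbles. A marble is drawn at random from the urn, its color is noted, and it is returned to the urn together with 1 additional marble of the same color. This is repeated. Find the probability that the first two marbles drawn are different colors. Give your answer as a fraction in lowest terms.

8/21

Either green then gold, or gold then green; after the first draw the total is 7.
P = (4/6)·(2/7) + (2/6)·(4/7) = 8/21 ≈ 0.3810.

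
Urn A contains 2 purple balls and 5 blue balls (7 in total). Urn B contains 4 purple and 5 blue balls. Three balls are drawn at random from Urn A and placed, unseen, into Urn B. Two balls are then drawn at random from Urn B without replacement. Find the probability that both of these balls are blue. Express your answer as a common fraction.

Condition on how many of the transferred balls are blue (from Urn A: 5 blue of 7; then Urn B has 12 total).
  1 blue: C(5,1)C(2,2)/C(7,3) = 1/7; then P = C(6,2)/C(12,2) = 5/22
  2 blue: C(5,2)C(2,1)/C(7,3) = 4/7; then P = C(7,2)/C(12,2) = 7/22
  3 blue: C(5,3)C(2,0)/C(7,3) = 2/7; then P = C(8,2)/C(12,2) = 14/33
P(both blue) = 155/462 ≈ 0.3355.

155/462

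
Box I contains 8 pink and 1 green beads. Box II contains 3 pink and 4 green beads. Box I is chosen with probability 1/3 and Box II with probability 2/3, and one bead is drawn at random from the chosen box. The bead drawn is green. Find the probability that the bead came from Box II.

P(green | Box I) = 1/9; P(green | Box II) = 4/7.
P(green) = 1/3·1/9 + 2/3·4/7 = 79/189.
By Bayes' rule, P(Box II | green) = 8/21 / 79/189 = 72/79 ≈ 0.9114.

72/79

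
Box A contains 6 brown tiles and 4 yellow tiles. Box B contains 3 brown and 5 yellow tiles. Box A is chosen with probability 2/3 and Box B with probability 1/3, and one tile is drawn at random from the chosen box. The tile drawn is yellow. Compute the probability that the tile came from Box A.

32/57

P(yellow | Box A) = 2/5; P(yellow | Box B) = 5/8.
P(yellow) = 2/3·2/5 + 1/3·5/8 = 19/40.
By Bayes' rule, P(Box A | yellow) = 4/15 / 19/40 = 32/57 ≈ 0.5614.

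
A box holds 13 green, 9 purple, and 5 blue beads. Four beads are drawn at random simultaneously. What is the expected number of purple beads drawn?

By linearity of expectation, E[X] = Σ P(draw i is purple); by symmetry each draw (even without replacement) has P(purple) = 9/27.
E[X] = 4 · 9/27 = 4/3 ≈ 1.3333.

4/3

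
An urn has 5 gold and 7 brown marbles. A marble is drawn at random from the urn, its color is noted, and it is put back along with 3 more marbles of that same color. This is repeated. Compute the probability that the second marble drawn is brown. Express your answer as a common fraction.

7/12

Condition on the first draw. If first is brown (prob 7/12), second-brown has prob (10)/(15); if not (prob 5/12), it has prob 7/(15).
P = (7/12)·(10/15) + (5/12)·(7/15) = 7/12 ≈ 0.5833.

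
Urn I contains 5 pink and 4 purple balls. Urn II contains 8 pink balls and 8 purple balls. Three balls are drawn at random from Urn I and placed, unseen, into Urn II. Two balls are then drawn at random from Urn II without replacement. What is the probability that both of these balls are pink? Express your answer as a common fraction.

Condition on how many of the transferred balls are pink (from Urn I: 5 pink of 9; then Urn II has 19 total).
  0 pink: C(5,0)C(4,3)/C(9,3) = 1/21; then P = C(8,2)/C(19,2) = 28/171
  1 pink: C(5,1)C(4,2)/C(9,3) = 5/14; then P = C(9,2)/C(19,2) = 4/19
  2 pink: C(5,2)C(4,1)/C(9,3) = 10/21; then P = C(10,2)/C(19,2) = 5/19
  3 pink: C(5,3)C(4,0)/C(9,3) = 5/42; then P = C(11,2)/C(19,2) = 55/171
P(both pink) = 253/1026 ≈ 0.2466.

253/1026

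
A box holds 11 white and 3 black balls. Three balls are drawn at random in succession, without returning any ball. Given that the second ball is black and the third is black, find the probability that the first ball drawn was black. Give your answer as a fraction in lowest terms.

1/12

P(first=black and the second ball is black and the third is black) = (3/14)·(2/13)·(1/12) = 1/364.
P(E) = Σ over first color = 11/364 + 1/364 = 3/91.
By Bayes, P(first=black | E) = 1/364 / 3/91 = 1/12 ≈ 0.0833.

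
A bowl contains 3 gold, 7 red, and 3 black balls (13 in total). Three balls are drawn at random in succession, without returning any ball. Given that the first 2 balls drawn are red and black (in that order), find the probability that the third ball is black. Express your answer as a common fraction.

After removing 1 red, 1 black, the bowl has 2 black out of 11 remaining.
P(third is black | given) = 2/11 ≈ 0.1818.

2/11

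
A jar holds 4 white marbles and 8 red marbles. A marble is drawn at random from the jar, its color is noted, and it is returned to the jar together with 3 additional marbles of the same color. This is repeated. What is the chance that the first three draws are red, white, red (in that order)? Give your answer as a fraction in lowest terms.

44/405

Track the composition after each reinforcement of +3.
P = (8/12) · (4/15) · (11/18) = 44/405 ≈ 0.1086.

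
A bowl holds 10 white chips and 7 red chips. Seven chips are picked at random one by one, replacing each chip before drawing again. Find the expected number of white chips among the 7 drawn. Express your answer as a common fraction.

By linearity of expectation, E[X] = Σ P(draw i is white); each independent draw has P(white) = 10/17.
E[X] = 7 · 10/17 = 70/17 ≈ 4.1176.

70/17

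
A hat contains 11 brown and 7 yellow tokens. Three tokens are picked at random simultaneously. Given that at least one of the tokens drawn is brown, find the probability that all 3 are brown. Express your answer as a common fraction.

P(all 3 brown) = C(11,3)/C(18,3) = 55/272; P(at least one brown) = 1 − C(7,3)/C(18,3) = 781/816.
Since 'all 3 brown' ⊆ 'at least one brown', P(all 3 | at least one) = 55/272 / 781/816 = 15/71 ≈ 0.2113.

15/71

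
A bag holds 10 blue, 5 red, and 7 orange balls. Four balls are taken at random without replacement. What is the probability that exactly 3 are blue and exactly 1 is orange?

24/209

Unordered draws without replacement: count favorable combinations over C(22,4).
Favorable = C(10,3) · C(5,0) · C(7,1) = 840; total = C(22,4) = 7315.
P = 840/7315 = 24/209 ≈ 0.1148.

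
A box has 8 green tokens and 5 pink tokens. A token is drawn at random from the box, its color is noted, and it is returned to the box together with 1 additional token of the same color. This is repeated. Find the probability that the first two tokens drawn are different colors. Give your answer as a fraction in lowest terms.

40/91

Either pink then green, or green then pink; after the first draw the total is 14.
P = (5/13)·(8/14) + (8/13)·(5/14) = 40/91 ≈ 0.4396.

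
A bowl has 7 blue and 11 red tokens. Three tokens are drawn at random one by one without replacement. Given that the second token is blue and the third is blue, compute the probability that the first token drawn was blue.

5/16

P(first=blue and the second token is blue and the third is blue) = (7/18)·(6/17)·(5/16) = 35/816.
P(E) = Σ over first color = 35/816 + 77/816 = 7/51.
By Bayes, P(first=blue | E) = 35/816 / 7/51 = 5/16 ≈ 0.3125.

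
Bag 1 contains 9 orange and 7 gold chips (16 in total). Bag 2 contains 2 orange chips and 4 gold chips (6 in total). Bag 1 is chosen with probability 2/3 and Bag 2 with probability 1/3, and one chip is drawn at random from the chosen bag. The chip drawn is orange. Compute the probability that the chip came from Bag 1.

27/35

P(orange | Bag 1) = 9/16; P(orange | Bag 2) = 1/3.
P(orange) = 2/3·9/16 + 1/3·1/3 = 35/72.
By Bayes' rule, P(Bag 1 | orange) = 3/8 / 35/72 = 27/35 ≈ 0.7714.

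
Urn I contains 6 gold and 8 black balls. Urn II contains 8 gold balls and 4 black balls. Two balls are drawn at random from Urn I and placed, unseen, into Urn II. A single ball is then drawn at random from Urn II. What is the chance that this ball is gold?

31/49

Condition on how many of the transferred balls are gold (from Urn I: 6 gold of 14; then Urn II has 14 total).
  0 gold: C(6,0)C(8,2)/C(14,2) = 4/13; then P = 8/14
  1 gold: C(6,1)C(8,1)/C(14,2) = 48/91; then P = 9/14
  2 gold: C(6,2)C(8,0)/C(14,2) = 15/91; then P = 10/14
P(gold from Urn II) = 31/49 ≈ 0.6327.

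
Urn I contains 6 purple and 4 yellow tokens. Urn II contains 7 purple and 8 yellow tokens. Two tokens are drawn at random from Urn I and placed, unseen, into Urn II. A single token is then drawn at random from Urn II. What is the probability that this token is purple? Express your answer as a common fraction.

41/85

Condition on how many of the transferred tokens are purple (from Urn I: 6 purple of 10; then Urn II has 17 total).
  0 purple: C(6,0)C(4,2)/C(10,2) = 2/15; then P = 7/17
  1 purple: C(6,1)C(4,1)/C(10,2) = 8/15; then P = 8/17
  2 purple: C(6,2)C(4,0)/C(10,2) = 1/3; then P = 9/17
P(purple from Urn II) = 41/85 ≈ 0.4824.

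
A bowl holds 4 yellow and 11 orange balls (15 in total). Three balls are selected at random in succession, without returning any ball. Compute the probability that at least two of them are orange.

11/13

Sum the hypergeometric tail for j = 2,…,3 orange balls.
Favorable = C(11,2)·C(4,1) + C(11,3)·C(4,0) = 385; total = C(15,3) = 455.
P = 385/455 = 11/13 ≈ 0.8462.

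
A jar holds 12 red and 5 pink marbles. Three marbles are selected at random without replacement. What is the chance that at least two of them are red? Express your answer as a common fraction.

55/68

Sum the hypergeometric tail for j = 2,…,3 red marbles.
Favorable = C(12,2)·C(5,1) + C(12,3)·C(5,0) = 550; total = C(17,3) = 680.
P = 550/680 = 55/68 ≈ 0.8088.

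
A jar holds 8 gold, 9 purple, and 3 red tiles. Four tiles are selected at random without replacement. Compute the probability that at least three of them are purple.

Sum the hypergeometric tail for j = 3,…,4 purple tiles.
Favorable = C(9,3)·C(11,1) + C(9,4)·C(11,0) = 1050; total = C(20,4) = 4845.
P = 1050/4845 = 70/323 ≈ 0.2167.

70/323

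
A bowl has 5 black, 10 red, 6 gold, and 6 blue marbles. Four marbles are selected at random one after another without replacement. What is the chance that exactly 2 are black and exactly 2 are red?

Unordered draws without replacement: count favorable combinations over C(27,4).
Favorable = C(5,2) · C(10,2) · C(6,0) · C(6,0) = 450; total = C(27,4) = 17550.
P = 450/17550 = 1/39 ≈ 0.0256.

1/39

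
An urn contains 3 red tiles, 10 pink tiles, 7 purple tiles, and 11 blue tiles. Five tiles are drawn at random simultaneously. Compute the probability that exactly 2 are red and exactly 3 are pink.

Unordered draws without replacement: count favorable combinations over C(31,5).
Favorable = C(3,2) · C(10,3) · C(7,0) · C(11,0) = 360; total = C(31,5) = 169911.
P = 360/169911 = 40/18879 ≈ 0.0021.

40/18879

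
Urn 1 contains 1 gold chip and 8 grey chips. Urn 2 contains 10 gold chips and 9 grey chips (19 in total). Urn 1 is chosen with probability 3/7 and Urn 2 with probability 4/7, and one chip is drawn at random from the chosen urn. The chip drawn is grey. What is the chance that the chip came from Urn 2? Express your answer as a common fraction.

27/65

P(grey | Urn 1) = 8/9; P(grey | Urn 2) = 9/19.
P(grey) = 3/7·8/9 + 4/7·9/19 = 260/399.
By Bayes' rule, P(Urn 2 | grey) = 36/133 / 260/399 = 27/65 ≈ 0.4154.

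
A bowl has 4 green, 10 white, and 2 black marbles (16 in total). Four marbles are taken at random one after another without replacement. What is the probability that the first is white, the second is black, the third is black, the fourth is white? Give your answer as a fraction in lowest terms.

3/728

Multiply the conditional probability of each draw in order, without replacement, so each draw removes one from its color and from the total.
P = (10/16) · (2/15) · (1/14) · (9/13) = 3/728 ≈ 0.0041.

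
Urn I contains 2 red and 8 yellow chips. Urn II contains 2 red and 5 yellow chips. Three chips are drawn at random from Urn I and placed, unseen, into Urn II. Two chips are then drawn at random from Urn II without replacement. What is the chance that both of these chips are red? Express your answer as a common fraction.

Condition on how many of the transferred chips are red (from Urn I: 2 red of 10; then Urn II has 10 total).
  0 red: C(2,0)C(8,3)/C(10,3) = 7/15; then P = C(2,2)/C(10,2) = 1/45
  1 red: C(2,1)C(8,2)/C(10,3) = 7/15; then P = C(3,2)/C(10,2) = 1/15
  2 red: C(2,2)C(8,1)/C(10,3) = 1/15; then P = C(4,2)/C(10,2) = 2/15
P(both red) = 34/675 ≈ 0.0504.

34/675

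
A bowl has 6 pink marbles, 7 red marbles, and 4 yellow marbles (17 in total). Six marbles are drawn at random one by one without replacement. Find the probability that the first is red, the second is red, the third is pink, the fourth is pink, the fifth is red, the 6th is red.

5/1768

Multiply the conditional probability of each draw in order, without replacement, so each draw removes one from its color and from the total.
P = (7/17) · (6/16) · (6/15) · (5/14) · (5/13) · (4/12) = 5/1768 ≈ 0.0028.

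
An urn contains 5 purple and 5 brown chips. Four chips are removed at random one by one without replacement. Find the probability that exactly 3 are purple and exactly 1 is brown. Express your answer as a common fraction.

Unordered draws without replacement: count favorable combinations over C(10,4).
Favorable = C(5,3) · C(5,1) = 50; total = C(10,4) = 210.
P = 50/210 = 5/21 ≈ 0.2381.

5/21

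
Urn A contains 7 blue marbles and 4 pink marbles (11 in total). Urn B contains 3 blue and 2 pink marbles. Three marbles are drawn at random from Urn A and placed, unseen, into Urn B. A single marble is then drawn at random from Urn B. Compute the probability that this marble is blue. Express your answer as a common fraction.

27/44

Condition on how many of the transferred marbles are blue (from Urn A: 7 blue of 11; then Urn B has 8 total).
  0 blue: C(7,0)C(4,3)/C(11,3) = 4/165; then P = 3/8
  1 blue: C(7,1)C(4,2)/C(11,3) = 14/55; then P = 4/8
  2 blue: C(7,2)C(4,1)/C(11,3) = 28/55; then P = 5/8
  3 blue: C(7,3)C(4,0)/C(11,3) = 7/33; then P = 6/8
P(blue from Urn B) = 27/44 ≈ 0.6136.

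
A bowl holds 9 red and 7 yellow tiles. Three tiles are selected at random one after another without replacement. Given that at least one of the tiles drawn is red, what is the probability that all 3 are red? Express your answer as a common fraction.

4/25

P(all 3 red) = C(9,3)/C(16,3) = 3/20; P(at least one red) = 1 − C(7,3)/C(16,3) = 15/16.
Since 'all 3 red' ⊆ 'at least one red', P(all 3 | at least one) = 3/20 / 15/16 = 4/25 ≈ 0.1600.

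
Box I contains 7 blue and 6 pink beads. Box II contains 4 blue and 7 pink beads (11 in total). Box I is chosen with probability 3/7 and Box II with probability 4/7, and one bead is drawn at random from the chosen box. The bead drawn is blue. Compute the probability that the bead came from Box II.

P(blue | Box I) = 7/13; P(blue | Box II) = 4/11.
P(blue) = 3/7·7/13 + 4/7·4/11 = 439/1001.
By Bayes' rule, P(Box II | blue) = 16/77 / 439/1001 = 208/439 ≈ 0.4738.

208/439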